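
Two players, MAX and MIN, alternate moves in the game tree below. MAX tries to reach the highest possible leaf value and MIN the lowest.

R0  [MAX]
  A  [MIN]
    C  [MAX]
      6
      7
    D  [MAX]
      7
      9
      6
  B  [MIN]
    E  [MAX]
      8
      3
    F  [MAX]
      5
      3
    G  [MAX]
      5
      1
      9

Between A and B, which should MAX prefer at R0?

A

C (MAX): max(6, 7) = 7
D (MAX): max(7, 9, 6) = 9
A (MIN): min(7, 9) = 7
E (MAX): max(8, 3) = 8
F (MAX): max(5, 3) = 5
G (MAX): max(5, 1, 9) = 9
B (MIN): min(8, 5, 9) = 5
MAX prefers the higher value; A=7, B=5. A is better since 7 > 5.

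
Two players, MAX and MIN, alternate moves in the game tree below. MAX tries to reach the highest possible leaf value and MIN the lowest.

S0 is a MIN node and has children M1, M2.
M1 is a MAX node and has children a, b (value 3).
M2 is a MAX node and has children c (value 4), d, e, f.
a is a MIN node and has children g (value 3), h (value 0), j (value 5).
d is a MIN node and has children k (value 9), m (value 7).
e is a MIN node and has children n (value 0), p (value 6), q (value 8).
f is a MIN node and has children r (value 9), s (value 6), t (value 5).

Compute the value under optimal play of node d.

d (MIN): min(9, 7) = 7

7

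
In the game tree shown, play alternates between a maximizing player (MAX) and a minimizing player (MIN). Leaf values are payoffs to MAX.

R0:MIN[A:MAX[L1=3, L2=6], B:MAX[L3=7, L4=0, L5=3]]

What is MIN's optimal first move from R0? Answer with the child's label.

A

A (MAX): max(3, 6) = 6
B (MAX): max(7, 0, 3) = 7
R0 (MIN): min(6, 7) = 6
MIN at R0 wants the lowest of {A=6, B=7}, so chooses A.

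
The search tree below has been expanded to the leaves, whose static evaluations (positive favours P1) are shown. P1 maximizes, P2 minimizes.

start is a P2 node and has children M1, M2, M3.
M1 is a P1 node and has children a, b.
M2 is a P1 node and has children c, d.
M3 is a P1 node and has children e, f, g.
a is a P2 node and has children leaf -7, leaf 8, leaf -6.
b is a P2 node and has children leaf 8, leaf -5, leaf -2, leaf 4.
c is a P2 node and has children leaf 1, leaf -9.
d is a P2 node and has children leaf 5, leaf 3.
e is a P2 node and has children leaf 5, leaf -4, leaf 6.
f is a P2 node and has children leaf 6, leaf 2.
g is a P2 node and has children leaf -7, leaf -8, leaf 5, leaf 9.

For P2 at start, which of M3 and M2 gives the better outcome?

e (P2): min(5, -4, 6) = -4
f (P2): min(6, 2) = 2
g (P2): min(-7, -8, 5, 9) = -8
M3 (P1): max(-4, 2, -8) = 2
c (P2): min(1, -9) = -9
d (P2): min(5, 3) = 3
M2 (P1): max(-9, 3) = 3
P2 prefers the lower value; M3=2, M2=3. M3 is better since 2 < 3.

M3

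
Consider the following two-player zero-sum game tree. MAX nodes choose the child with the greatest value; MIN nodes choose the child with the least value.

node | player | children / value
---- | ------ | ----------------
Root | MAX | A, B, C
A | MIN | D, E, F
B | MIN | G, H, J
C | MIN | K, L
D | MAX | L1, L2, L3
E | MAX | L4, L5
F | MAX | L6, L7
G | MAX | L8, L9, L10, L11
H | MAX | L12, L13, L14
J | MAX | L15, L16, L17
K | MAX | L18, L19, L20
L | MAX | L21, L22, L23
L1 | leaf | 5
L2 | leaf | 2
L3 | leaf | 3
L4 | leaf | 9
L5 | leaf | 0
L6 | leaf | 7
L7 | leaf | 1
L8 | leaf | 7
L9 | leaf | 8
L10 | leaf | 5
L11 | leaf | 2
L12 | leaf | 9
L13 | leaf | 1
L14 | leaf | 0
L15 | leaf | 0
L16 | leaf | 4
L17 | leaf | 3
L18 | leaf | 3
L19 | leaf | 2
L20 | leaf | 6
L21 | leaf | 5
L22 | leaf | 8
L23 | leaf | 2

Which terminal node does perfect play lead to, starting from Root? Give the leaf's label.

D (MAX): max(5, 2, 3) = 5
E (MAX): max(9, 0) = 9
F (MAX): max(7, 1) = 7
A (MIN): min(5, 9, 7) = 5
G (MAX): max(7, 8, 5, 2) = 8
H (MAX): max(9, 1, 0) = 9
J (MAX): max(0, 4, 3) = 4
B (MIN): min(8, 9, 4) = 4
K (MAX): max(3, 2, 6) = 6
L (MAX): max(5, 8, 2) = 8
C (MIN): min(6, 8) = 6
Root (MAX): max(5, 4, 6) = 6
At Root, MAX picks C (highest: 6).
At C, MIN picks K (lowest: 6).
At K, MAX picks L20 (highest: 6).
Terminal value 6.

L20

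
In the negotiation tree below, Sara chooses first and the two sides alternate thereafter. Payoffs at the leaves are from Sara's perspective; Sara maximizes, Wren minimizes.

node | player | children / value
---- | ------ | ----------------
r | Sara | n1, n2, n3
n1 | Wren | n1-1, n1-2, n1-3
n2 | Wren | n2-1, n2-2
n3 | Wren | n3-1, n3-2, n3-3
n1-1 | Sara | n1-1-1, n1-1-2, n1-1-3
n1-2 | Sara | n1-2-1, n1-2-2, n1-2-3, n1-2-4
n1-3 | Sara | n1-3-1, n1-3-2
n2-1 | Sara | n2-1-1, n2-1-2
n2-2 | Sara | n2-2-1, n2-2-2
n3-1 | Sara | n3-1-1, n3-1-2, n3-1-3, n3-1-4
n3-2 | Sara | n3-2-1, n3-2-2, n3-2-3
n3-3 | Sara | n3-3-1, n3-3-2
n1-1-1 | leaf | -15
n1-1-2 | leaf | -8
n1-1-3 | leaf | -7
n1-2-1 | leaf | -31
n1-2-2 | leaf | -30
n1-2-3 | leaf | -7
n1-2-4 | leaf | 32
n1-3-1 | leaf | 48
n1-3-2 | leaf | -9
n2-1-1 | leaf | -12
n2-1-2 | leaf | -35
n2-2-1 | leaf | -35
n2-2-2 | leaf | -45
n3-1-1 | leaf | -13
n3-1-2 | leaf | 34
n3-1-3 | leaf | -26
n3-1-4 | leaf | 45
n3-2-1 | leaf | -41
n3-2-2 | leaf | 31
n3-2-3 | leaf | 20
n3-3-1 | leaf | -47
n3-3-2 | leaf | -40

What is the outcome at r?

n1-1 (Sara): max(-15, -8, -7) = -7
n1-2 (Sara): max(-31, -30, -7, 32) = 32
n1-3 (Sara): max(48, -9) = 48
n1 (Wren): min(-7, 32, 48) = -7
n2-1 (Sara): max(-12, -35) = -12
n2-2 (Sara): max(-35, -45) = -35
n2 (Wren): min(-12, -35) = -35
n3-1 (Sara): max(-13, 34, -26, 45) = 45
n3-2 (Sara): max(-41, 31, 20) = 31
n3-3 (Sara): max(-47, -40) = -40
n3 (Wren): min(45, 31, -40) = -40
r (Sara): max(-7, -35, -40) = -7

-7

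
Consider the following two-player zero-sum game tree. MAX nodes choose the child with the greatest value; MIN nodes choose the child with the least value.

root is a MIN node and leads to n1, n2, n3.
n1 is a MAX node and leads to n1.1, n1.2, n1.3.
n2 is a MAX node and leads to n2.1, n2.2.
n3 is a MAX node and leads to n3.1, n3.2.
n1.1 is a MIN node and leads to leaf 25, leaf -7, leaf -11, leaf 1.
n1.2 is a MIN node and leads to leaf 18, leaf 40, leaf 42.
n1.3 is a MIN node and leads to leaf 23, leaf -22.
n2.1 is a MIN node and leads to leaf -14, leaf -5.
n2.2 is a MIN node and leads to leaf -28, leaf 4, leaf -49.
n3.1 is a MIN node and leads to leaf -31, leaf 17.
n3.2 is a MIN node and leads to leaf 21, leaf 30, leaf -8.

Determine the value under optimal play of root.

-14

n1.1 (MIN): min(25, -7, -11, 1) = -11
n1.2 (MIN): min(18, 40, 42) = 18
n1.3 (MIN): min(23, -22) = -22
n1 (MAX): max(-11, 18, -22) = 18
n2.1 (MIN): min(-14, -5) = -14
n2.2 (MIN): min(-28, 4, -49) = -49
n2 (MAX): max(-14, -49) = -14
n3.1 (MIN): min(-31, 17) = -31
n3.2 (MIN): min(21, 30, -8) = -8
n3 (MAX): max(-31, -8) = -8
root (MIN): min(18, -14, -8) = -14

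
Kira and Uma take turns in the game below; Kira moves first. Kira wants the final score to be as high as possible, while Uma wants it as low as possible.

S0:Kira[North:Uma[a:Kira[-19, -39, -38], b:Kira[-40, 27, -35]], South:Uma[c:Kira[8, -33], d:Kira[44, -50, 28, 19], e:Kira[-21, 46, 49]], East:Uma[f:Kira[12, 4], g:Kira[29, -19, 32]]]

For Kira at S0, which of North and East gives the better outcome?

a (Kira): max(-19, -39, -38) = -19
b (Kira): max(-40, 27, -35) = 27
North (Uma): min(-19, 27) = -19
f (Kira): max(12, 4) = 12
g (Kira): max(29, -19, 32) = 32
East (Uma): min(12, 32) = 12
Kira prefers the higher value; North=-19, East=12. East is better since 12 > -19.

East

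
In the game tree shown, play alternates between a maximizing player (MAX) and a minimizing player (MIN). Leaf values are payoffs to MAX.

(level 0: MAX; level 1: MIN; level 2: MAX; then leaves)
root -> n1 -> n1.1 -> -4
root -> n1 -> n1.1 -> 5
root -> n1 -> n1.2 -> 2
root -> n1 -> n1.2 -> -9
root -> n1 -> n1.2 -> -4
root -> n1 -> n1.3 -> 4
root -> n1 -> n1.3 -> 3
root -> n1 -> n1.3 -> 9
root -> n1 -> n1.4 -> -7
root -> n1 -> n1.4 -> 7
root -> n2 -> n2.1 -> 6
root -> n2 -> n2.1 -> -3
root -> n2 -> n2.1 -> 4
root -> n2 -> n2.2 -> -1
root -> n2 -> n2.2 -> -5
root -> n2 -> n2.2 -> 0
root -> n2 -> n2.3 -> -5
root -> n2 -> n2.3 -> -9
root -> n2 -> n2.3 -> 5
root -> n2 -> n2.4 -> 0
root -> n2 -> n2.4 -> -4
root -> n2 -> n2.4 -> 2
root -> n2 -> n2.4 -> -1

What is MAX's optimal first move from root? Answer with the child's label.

n1.1 (MAX): max(-4, 5) = 5
n1.2 (MAX): max(2, -9, -4) = 2
n1.3 (MAX): max(4, 3, 9) = 9
n1.4 (MAX): max(-7, 7) = 7
n1 (MIN): min(5, 2, 9, 7) = 2
n2.1 (MAX): max(6, -3, 4) = 6
n2.2 (MAX): max(-1, -5, 0) = 0
n2.3 (MAX): max(-5, -9, 5) = 5
n2.4 (MAX): max(0, -4, 2, -1) = 2
n2 (MIN): min(6, 0, 5, 2) = 0
root (MAX): max(2, 0) = 2
MAX at root wants the highest of {n1=2, n2=0}, so chooses n1.

n1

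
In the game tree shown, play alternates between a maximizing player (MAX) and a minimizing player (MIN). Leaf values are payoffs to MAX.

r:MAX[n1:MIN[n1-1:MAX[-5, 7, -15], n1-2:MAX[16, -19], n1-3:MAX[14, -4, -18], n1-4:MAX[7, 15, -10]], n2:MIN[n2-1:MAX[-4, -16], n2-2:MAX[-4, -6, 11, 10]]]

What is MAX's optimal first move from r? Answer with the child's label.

n1-1 (MAX): max(-5, 7, -15) = 7
n1-2 (MAX): max(16, -19) = 16
n1-3 (MAX): max(14, -4, -18) = 14
n1-4 (MAX): max(7, 15, -10) = 15
n1 (MIN): min(7, 16, 14, 15) = 7
n2-1 (MAX): max(-4, -16) = -4
n2-2 (MAX): max(-4, -6, 11, 10) = 11
n2 (MIN): min(-4, 11) = -4
r (MAX): max(7, -4) = 7
MAX at r wants the highest of {n1=7, n2=-4}, so chooses n1.

n1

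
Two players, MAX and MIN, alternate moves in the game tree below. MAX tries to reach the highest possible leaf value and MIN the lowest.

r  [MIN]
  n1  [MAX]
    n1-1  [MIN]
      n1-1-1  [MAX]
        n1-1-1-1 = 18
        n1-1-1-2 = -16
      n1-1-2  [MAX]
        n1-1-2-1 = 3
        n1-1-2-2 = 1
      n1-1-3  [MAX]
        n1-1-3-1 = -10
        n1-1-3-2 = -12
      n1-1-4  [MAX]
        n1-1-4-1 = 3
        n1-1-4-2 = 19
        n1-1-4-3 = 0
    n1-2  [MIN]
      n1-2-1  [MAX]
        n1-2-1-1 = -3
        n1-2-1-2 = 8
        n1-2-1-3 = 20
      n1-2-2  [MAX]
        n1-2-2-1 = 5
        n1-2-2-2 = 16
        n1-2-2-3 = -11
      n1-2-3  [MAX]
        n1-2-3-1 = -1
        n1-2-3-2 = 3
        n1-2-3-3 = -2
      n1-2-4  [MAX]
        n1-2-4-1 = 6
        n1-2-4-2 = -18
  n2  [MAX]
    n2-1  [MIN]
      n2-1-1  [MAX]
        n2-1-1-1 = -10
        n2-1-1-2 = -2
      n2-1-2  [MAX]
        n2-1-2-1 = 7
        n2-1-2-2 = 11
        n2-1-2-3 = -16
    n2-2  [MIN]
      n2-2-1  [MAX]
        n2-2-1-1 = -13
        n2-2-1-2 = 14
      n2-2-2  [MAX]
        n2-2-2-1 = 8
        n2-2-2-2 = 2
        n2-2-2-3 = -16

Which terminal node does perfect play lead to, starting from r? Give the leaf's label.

n1-2-3-2

n1-1-1 (MAX): max(18, -16) = 18
n1-1-2 (MAX): max(3, 1) = 3
n1-1-3 (MAX): max(-10, -12) = -10
n1-1-4 (MAX): max(3, 19, 0) = 19
n1-1 (MIN): min(18, 3, -10, 19) = -10
n1-2-1 (MAX): max(-3, 8, 20) = 20
n1-2-2 (MAX): max(5, 16, -11) = 16
n1-2-3 (MAX): max(-1, 3, -2) = 3
n1-2-4 (MAX): max(6, -18) = 6
n1-2 (MIN): min(20, 16, 3, 6) = 3
n1 (MAX): max(-10, 3) = 3
n2-1-1 (MAX): max(-10, -2) = -2
n2-1-2 (MAX): max(7, 11, -16) = 11
n2-1 (MIN): min(-2, 11) = -2
n2-2-1 (MAX): max(-13, 14) = 14
n2-2-2 (MAX): max(8, 2, -16) = 8
n2-2 (MIN): min(14, 8) = 8
n2 (MAX): max(-2, 8) = 8
r (MIN): min(3, 8) = 3
At r, MIN picks n1 (lowest: 3).
At n1, MAX picks n1-2 (highest: 3).
At n1-2, MIN picks n1-2-3 (lowest: 3).
At n1-2-3, MAX picks n1-2-3-2 (highest: 3).
Terminal value 3.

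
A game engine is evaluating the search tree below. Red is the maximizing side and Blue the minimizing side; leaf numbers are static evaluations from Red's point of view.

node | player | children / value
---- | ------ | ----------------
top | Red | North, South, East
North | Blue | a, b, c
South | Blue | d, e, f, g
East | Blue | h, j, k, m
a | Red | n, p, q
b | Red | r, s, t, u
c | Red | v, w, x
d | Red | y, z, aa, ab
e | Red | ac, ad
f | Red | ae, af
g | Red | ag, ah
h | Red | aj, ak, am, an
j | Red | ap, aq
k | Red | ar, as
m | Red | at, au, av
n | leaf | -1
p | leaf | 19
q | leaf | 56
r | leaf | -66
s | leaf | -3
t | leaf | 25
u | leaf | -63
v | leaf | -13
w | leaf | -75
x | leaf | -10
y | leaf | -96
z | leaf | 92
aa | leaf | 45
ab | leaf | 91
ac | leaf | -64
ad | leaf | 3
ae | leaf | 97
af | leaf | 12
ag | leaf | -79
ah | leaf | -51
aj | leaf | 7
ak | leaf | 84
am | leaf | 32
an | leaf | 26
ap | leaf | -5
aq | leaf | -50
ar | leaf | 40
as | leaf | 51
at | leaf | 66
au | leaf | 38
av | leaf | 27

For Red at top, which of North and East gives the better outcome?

East

a (Red): max(-1, 19, 56) = 56
b (Red): max(-66, -3, 25, -63) = 25
c (Red): max(-13, -75, -10) = -10
North (Blue): min(56, 25, -10) = -10
h (Red): max(7, 84, 32, 26) = 84
j (Red): max(-5, -50) = -5
k (Red): max(40, 51) = 51
m (Red): max(66, 38, 27) = 66
East (Blue): min(84, -5, 51, 66) = -5
Red prefers the higher value; North=-10, East=-5. East is better since -5 > -10.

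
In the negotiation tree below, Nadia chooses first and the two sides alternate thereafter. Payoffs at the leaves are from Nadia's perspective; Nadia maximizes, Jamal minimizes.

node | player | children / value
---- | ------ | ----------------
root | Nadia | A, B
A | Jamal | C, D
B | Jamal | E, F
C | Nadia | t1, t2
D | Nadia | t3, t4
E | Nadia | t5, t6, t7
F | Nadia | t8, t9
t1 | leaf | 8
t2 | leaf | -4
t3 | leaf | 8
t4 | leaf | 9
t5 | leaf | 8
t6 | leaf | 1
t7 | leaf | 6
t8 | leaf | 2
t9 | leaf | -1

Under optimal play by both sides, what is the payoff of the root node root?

8

C (Nadia): max(8, -4) = 8
D (Nadia): max(8, 9) = 9
A (Jamal): min(8, 9) = 8
E (Nadia): max(8, 1, 6) = 8
F (Nadia): max(2, -1) = 2
B (Jamal): min(8, 2) = 2
root (Nadia): max(8, 2) = 8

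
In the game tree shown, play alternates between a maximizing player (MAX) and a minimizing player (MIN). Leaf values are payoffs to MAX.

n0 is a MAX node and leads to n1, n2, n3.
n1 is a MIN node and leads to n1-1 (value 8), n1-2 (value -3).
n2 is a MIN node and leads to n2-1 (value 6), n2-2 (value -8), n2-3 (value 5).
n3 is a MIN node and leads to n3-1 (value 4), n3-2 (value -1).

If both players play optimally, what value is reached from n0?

n1 (MIN): min(8, -3) = -3
n2 (MIN): min(6, -8, 5) = -8
n3 (MIN): min(4, -1) = -1
n0 (MAX): max(-3, -8, -1) = -1

-1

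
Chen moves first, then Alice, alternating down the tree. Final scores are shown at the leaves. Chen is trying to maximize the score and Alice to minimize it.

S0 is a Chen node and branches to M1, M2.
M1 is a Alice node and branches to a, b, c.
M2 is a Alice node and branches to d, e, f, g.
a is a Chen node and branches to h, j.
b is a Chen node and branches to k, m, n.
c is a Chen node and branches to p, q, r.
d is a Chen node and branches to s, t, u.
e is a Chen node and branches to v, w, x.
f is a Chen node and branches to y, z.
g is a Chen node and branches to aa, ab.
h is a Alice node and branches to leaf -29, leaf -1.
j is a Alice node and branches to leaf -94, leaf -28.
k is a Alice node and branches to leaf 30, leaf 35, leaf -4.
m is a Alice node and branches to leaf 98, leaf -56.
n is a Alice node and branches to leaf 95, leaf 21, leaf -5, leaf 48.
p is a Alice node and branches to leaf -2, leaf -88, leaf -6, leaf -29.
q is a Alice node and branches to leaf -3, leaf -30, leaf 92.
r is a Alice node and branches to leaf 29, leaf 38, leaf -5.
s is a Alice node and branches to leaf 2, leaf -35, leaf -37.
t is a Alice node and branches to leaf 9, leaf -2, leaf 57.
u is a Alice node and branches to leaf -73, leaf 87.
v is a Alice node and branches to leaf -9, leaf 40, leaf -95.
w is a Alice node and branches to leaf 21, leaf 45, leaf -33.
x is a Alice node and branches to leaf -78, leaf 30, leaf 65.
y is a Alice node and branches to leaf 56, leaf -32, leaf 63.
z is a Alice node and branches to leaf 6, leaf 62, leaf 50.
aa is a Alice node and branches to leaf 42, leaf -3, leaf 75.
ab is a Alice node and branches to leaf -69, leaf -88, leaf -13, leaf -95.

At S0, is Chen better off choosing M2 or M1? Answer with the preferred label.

M1

s (Alice): min(2, -35, -37) = -37
t (Alice): min(9, -2, 57) = -2
u (Alice): min(-73, 87) = -73
d (Chen): max(-37, -2, -73) = -2
v (Alice): min(-9, 40, -95) = -95
w (Alice): min(21, 45, -33) = -33
x (Alice): min(-78, 30, 65) = -78
e (Chen): max(-95, -33, -78) = -33
y (Alice): min(56, -32, 63) = -32
z (Alice): min(6, 62, 50) = 6
f (Chen): max(-32, 6) = 6
aa (Alice): min(42, -3, 75) = -3
ab (Alice): min(-69, -88, -13, -95) = -95
g (Chen): max(-3, -95) = -3
M2 (Alice): min(-2, -33, 6, -3) = -33
h (Alice): min(-29, -1) = -29
j (Alice): min(-94, -28) = -94
a (Chen): max(-29, -94) = -29
k (Alice): min(30, 35, -4) = -4
m (Alice): min(98, -56) = -56
n (Alice): min(95, 21, -5, 48) = -5
b (Chen): max(-4, -56, -5) = -4
p (Alice): min(-2, -88, -6, -29) = -88
q (Alice): min(-3, -30, 92) = -30
r (Alice): min(29, 38, -5) = -5
c (Chen): max(-88, -30, -5) = -5
M1 (Alice): min(-29, -4, -5) = -29
Chen prefers the higher value; M2=-33, M1=-29. M1 is better since -29 > -33.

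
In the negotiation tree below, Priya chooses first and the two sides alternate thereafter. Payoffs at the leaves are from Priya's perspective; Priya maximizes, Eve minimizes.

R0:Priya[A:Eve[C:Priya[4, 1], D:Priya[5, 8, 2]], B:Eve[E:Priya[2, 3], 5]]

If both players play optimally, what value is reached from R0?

4

C (Priya): max(4, 1) = 4
D (Priya): max(5, 8, 2) = 8
A (Eve): min(4, 8) = 4
E (Priya): max(2, 3) = 3
B (Eve): min(3, 5) = 3
R0 (Priya): max(4, 3) = 4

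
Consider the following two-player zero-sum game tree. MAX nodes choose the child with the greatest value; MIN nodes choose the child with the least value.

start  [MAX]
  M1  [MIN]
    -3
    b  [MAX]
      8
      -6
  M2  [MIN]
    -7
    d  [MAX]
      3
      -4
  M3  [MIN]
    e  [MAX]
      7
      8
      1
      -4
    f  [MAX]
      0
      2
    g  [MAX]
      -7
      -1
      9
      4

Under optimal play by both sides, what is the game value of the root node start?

b (MAX): max(8, -6) = 8
M1 (MIN): min(-3, 8) = -3
d (MAX): max(3, -4) = 3
M2 (MIN): min(-7, 3) = -7
e (MAX): max(7, 8, 1, -4) = 8
f (MAX): max(0, 2) = 2
g (MAX): max(-7, -1, 9, 4) = 9
M3 (MIN): min(8, 2, 9) = 2
start (MAX): max(-3, -7, 2) = 2

2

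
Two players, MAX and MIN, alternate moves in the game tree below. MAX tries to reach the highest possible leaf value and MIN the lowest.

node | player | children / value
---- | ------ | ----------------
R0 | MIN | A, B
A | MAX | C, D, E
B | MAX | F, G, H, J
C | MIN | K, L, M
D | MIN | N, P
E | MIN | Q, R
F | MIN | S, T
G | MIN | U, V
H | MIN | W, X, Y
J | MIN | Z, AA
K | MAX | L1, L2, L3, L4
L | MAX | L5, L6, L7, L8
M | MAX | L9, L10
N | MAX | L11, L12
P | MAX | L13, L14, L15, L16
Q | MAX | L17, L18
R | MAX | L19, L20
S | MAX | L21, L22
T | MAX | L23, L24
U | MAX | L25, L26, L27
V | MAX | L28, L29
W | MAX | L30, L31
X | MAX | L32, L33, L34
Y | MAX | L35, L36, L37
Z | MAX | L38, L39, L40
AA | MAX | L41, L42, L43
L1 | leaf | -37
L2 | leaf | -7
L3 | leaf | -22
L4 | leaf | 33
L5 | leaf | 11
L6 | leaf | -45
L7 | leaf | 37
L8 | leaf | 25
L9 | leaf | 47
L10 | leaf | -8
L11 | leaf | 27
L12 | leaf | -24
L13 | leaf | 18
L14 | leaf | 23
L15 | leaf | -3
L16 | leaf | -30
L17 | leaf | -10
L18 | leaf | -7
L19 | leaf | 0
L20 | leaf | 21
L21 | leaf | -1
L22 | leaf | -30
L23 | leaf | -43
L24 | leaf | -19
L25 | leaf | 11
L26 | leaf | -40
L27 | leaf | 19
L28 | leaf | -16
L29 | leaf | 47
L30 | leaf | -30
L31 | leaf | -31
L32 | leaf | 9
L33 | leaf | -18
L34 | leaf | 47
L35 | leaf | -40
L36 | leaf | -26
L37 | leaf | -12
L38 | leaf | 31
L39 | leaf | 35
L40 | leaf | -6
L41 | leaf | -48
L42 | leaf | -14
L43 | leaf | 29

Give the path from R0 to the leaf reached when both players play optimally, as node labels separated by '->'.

R0 -> B -> J -> AA -> L43

K (MAX): max(-37, -7, -22, 33) = 33
L (MAX): max(11, -45, 37, 25) = 37
M (MAX): max(47, -8) = 47
C (MIN): min(33, 37, 47) = 33
N (MAX): max(27, -24) = 27
P (MAX): max(18, 23, -3, -30) = 23
D (MIN): min(27, 23) = 23
Q (MAX): max(-10, -7) = -7
R (MAX): max(0, 21) = 21
E (MIN): min(-7, 21) = -7
A (MAX): max(33, 23, -7) = 33
S (MAX): max(-1, -30) = -1
T (MAX): max(-43, -19) = -19
F (MIN): min(-1, -19) = -19
U (MAX): max(11, -40, 19) = 19
V (MAX): max(-16, 47) = 47
G (MIN): min(19, 47) = 19
W (MAX): max(-30, -31) = -30
X (MAX): max(9, -18, 47) = 47
Y (MAX): max(-40, -26, -12) = -12
H (MIN): min(-30, 47, -12) = -30
Z (MAX): max(31, 35, -6) = 35
AA (MAX): max(-48, -14, 29) = 29
J (MIN): min(35, 29) = 29
B (MAX): max(-19, 19, -30, 29) = 29
R0 (MIN): min(33, 29) = 29
At R0, MIN picks B (lowest: 29).
At B, MAX picks J (highest: 29).
At J, MIN picks AA (lowest: 29).
At AA, MAX picks L43 (highest: 29).
Terminal value 29.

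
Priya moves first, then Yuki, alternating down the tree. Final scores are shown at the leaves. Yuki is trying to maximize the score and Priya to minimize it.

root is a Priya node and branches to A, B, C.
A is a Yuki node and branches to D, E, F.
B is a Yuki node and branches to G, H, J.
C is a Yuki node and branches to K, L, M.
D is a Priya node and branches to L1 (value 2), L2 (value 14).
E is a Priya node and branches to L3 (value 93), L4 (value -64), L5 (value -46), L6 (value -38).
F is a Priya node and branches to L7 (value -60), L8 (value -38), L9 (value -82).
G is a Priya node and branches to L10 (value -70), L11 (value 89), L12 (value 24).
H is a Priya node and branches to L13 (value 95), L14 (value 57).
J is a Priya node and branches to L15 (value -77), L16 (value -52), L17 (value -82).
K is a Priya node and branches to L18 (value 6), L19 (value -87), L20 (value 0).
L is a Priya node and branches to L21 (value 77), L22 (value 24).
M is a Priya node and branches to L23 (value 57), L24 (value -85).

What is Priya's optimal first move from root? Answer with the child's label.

A

D (Priya): min(2, 14) = 2
E (Priya): min(93, -64, -46, -38) = -64
F (Priya): min(-60, -38, -82) = -82
A (Yuki): max(2, -64, -82) = 2
G (Priya): min(-70, 89, 24) = -70
H (Priya): min(95, 57) = 57
J (Priya): min(-77, -52, -82) = -82
B (Yuki): max(-70, 57, -82) = 57
K (Priya): min(6, -87, 0) = -87
L (Priya): min(77, 24) = 24
M (Priya): min(57, -85) = -85
C (Yuki): max(-87, 24, -85) = 24
root (Priya): min(2, 57, 24) = 2
Priya at root wants the lowest of {A=2, B=57, C=24}, so chooses A.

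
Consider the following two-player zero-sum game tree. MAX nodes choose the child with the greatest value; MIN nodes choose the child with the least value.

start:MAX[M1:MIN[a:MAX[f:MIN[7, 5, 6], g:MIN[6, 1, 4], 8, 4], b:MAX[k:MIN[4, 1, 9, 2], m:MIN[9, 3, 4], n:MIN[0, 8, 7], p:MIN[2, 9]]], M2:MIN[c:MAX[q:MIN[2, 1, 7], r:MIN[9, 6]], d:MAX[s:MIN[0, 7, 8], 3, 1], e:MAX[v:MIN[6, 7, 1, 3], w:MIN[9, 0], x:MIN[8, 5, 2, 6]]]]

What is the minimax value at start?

f (MIN): min(7, 5, 6) = 5
g (MIN): min(6, 1, 4) = 1
a (MAX): max(5, 1, 8, 4) = 8
k (MIN): min(4, 1, 9, 2) = 1
m (MIN): min(9, 3, 4) = 3
n (MIN): min(0, 8, 7) = 0
p (MIN): min(2, 9) = 2
b (MAX): max(1, 3, 0, 2) = 3
M1 (MIN): min(8, 3) = 3
q (MIN): min(2, 1, 7) = 1
r (MIN): min(9, 6) = 6
c (MAX): max(1, 6) = 6
s (MIN): min(0, 7, 8) = 0
d (MAX): max(0, 3, 1) = 3
v (MIN): min(6, 7, 1, 3) = 1
w (MIN): min(9, 0) = 0
x (MIN): min(8, 5, 2, 6) = 2
e (MAX): max(1, 0, 2) = 2
M2 (MIN): min(6, 3, 2) = 2
start (MAX): max(3, 2) = 3

3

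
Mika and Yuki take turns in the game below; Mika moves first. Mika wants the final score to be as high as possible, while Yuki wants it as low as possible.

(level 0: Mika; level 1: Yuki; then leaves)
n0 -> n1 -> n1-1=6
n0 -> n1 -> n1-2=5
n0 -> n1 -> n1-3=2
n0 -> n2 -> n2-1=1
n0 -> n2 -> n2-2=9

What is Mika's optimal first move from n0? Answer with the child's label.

n1

n1 (Yuki): min(6, 5, 2) = 2
n2 (Yuki): min(1, 9) = 1
n0 (Mika): max(2, 1) = 2
Mika at n0 wants the highest of {n1=2, n2=1}, so chooses n1.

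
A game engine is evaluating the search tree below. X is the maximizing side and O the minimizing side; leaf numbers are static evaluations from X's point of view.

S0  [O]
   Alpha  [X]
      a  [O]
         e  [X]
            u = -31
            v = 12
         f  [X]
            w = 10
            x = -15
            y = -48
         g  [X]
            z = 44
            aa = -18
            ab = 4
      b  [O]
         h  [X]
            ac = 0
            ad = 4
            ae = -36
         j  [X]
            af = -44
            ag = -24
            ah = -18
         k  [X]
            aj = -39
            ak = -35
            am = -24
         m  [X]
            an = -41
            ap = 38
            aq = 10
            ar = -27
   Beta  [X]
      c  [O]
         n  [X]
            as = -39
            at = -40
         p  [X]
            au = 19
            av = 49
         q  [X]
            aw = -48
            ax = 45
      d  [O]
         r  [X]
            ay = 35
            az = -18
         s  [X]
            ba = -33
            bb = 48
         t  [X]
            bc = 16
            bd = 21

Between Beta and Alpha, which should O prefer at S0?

n (X): max(-39, -40) = -39
p (X): max(19, 49) = 49
q (X): max(-48, 45) = 45
c (O): min(-39, 49, 45) = -39
r (X): max(35, -18) = 35
s (X): max(-33, 48) = 48
t (X): max(16, 21) = 21
d (O): min(35, 48, 21) = 21
Beta (X): max(-39, 21) = 21
e (X): max(-31, 12) = 12
f (X): max(10, -15, -48) = 10
g (X): max(44, -18, 4) = 44
a (O): min(12, 10, 44) = 10
h (X): max(0, 4, -36) = 4
j (X): max(-44, -24, -18) = -18
k (X): max(-39, -35, -24) = -24
m (X): max(-41, 38, 10, -27) = 38
b (O): min(4, -18, -24, 38) = -24
Alpha (X): max(10, -24) = 10
O prefers the lower value; Beta=21, Alpha=10. Alpha is better since 10 < 21.

Alpha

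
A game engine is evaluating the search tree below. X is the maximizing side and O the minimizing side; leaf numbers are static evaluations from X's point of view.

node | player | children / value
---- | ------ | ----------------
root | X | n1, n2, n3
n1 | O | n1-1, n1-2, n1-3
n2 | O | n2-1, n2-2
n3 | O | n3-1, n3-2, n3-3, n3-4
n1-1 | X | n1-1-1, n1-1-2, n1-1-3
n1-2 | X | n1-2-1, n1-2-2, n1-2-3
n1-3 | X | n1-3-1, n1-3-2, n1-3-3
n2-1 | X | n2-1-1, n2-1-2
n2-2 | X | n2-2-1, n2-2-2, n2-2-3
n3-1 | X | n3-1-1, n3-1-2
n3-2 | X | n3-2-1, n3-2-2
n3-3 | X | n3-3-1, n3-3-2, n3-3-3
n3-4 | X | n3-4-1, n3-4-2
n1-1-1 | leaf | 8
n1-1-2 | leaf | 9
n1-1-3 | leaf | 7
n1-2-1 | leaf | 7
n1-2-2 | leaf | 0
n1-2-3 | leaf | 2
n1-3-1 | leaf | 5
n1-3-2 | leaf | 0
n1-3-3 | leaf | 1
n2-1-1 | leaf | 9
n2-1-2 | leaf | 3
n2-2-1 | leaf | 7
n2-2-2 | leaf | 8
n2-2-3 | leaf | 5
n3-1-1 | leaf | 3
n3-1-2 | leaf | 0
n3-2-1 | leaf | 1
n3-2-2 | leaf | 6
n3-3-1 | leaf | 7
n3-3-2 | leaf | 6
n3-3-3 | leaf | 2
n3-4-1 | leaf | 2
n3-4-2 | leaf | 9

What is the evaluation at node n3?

3

n3-1 (X): max(3, 0) = 3
n3-2 (X): max(1, 6) = 6
n3-3 (X): max(7, 6, 2) = 7
n3-4 (X): max(2, 9) = 9
n3 (O): min(3, 6, 7, 9) = 3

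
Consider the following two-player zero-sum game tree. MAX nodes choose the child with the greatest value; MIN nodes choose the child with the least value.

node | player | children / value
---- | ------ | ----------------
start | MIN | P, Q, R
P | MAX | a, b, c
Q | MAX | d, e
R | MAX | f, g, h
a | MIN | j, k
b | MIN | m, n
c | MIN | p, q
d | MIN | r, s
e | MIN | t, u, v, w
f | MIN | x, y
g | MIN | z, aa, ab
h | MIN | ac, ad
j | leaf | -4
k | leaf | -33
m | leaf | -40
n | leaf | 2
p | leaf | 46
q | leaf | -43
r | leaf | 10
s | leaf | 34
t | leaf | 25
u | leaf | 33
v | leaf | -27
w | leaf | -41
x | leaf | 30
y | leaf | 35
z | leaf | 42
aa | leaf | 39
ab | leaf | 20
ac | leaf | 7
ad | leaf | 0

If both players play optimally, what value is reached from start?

-33

a (MIN): min(-4, -33) = -33
b (MIN): min(-40, 2) = -40
c (MIN): min(46, -43) = -43
P (MAX): max(-33, -40, -43) = -33
d (MIN): min(10, 34) = 10
e (MIN): min(25, 33, -27, -41) = -41
Q (MAX): max(10, -41) = 10
f (MIN): min(30, 35) = 30
g (MIN): min(42, 39, 20) = 20
h (MIN): min(7, 0) = 0
R (MAX): max(30, 20, 0) = 30
start (MIN): min(-33, 10, 30) = -33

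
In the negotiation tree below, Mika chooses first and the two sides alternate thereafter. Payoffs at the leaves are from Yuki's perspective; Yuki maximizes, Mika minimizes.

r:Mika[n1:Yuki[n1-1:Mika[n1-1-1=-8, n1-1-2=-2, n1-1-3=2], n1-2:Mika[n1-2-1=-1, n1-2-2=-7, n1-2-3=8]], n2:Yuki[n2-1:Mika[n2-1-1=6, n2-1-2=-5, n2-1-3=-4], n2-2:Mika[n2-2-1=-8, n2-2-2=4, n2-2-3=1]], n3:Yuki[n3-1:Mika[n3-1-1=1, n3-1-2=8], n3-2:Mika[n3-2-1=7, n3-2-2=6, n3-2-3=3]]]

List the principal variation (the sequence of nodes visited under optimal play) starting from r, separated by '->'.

n1-1 (Mika): min(-8, -2, 2) = -8
n1-2 (Mika): min(-1, -7, 8) = -7
n1 (Yuki): max(-8, -7) = -7
n2-1 (Mika): min(6, -5, -4) = -5
n2-2 (Mika): min(-8, 4, 1) = -8
n2 (Yuki): max(-5, -8) = -5
n3-1 (Mika): min(1, 8) = 1
n3-2 (Mika): min(7, 6, 3) = 3
n3 (Yuki): max(1, 3) = 3
r (Mika): min(-7, -5, 3) = -7
At r, Mika picks n1 (lowest: -7).
At n1, Yuki picks n1-2 (highest: -7).
At n1-2, Mika picks n1-2-2 (lowest: -7).
Terminal value -7.

r -> n1 -> n1-2 -> n1-2-2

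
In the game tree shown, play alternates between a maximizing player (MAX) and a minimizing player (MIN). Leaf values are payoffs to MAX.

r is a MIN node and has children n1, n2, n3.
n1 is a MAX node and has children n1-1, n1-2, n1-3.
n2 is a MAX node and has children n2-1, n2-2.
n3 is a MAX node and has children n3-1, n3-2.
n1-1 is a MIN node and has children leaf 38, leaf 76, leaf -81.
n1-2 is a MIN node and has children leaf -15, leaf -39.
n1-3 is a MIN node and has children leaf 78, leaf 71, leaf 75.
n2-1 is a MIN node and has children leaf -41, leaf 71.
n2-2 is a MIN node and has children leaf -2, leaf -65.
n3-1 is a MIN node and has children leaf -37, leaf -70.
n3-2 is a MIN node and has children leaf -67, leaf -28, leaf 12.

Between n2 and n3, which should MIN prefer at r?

n3

n2-1 (MIN): min(-41, 71) = -41
n2-2 (MIN): min(-2, -65) = -65
n2 (MAX): max(-41, -65) = -41
n3-1 (MIN): min(-37, -70) = -70
n3-2 (MIN): min(-67, -28, 12) = -67
n3 (MAX): max(-70, -67) = -67
MIN prefers the lower value; n2=-41, n3=-67. n3 is better since -67 < -41.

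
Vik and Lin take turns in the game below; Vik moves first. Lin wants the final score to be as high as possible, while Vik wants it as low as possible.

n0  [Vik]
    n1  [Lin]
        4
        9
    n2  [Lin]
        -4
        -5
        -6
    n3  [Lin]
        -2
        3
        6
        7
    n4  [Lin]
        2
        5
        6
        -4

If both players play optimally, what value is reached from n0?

n1 (Lin): max(4, 9) = 9
n2 (Lin): max(-4, -5, -6) = -4
n3 (Lin): max(-2, 3, 6, 7) = 7
n4 (Lin): max(2, 5, 6, -4) = 6
n0 (Vik): min(9, -4, 7, 6) = -4

-4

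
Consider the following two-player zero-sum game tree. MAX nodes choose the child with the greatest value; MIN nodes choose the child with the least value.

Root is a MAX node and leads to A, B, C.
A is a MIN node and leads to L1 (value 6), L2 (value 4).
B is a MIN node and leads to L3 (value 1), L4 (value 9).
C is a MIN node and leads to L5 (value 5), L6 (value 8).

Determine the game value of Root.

5

A (MIN): min(6, 4) = 4
B (MIN): min(1, 9) = 1
C (MIN): min(5, 8) = 5
Root (MAX): max(4, 1, 5) = 5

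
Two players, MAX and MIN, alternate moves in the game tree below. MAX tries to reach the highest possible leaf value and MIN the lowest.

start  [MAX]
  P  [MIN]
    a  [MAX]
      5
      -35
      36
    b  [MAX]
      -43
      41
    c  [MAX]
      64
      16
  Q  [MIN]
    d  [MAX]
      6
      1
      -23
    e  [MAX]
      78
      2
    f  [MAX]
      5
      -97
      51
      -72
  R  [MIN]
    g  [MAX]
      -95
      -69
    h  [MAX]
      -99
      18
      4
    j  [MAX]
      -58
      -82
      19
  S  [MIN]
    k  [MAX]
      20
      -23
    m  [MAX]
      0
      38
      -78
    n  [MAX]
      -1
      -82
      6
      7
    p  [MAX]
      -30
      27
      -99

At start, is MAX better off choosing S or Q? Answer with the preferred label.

S

k (MAX): max(20, -23) = 20
m (MAX): max(0, 38, -78) = 38
n (MAX): max(-1, -82, 6, 7) = 7
p (MAX): max(-30, 27, -99) = 27
S (MIN): min(20, 38, 7, 27) = 7
d (MAX): max(6, 1, -23) = 6
e (MAX): max(78, 2) = 78
f (MAX): max(5, -97, 51, -72) = 51
Q (MIN): min(6, 78, 51) = 6
MAX prefers the higher value; S=7, Q=6. S is better since 7 > 6.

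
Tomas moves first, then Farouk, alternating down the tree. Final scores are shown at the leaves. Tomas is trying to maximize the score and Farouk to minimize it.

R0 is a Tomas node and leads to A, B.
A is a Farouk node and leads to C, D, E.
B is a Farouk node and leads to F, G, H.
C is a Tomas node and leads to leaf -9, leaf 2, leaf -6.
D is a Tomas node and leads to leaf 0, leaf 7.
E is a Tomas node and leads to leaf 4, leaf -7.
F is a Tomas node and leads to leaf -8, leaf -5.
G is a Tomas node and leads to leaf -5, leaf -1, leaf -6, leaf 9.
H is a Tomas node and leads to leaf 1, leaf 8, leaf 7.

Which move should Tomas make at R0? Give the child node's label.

A

C (Tomas): max(-9, 2, -6) = 2
D (Tomas): max(0, 7) = 7
E (Tomas): max(4, -7) = 4
A (Farouk): min(2, 7, 4) = 2
F (Tomas): max(-8, -5) = -5
G (Tomas): max(-5, -1, -6, 9) = 9
H (Tomas): max(1, 8, 7) = 8
B (Farouk): min(-5, 9, 8) = -5
R0 (Tomas): max(2, -5) = 2
Tomas at R0 wants the highest of {A=2, B=-5}, so chooses A.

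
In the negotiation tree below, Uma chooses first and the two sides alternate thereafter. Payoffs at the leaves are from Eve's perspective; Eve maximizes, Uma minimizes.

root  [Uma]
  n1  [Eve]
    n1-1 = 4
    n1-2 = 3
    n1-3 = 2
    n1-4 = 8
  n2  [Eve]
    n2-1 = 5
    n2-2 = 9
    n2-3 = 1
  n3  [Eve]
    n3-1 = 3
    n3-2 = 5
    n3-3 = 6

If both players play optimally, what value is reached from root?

n1 (Eve): max(4, 3, 2, 8) = 8
n2 (Eve): max(5, 9, 1) = 9
n3 (Eve): max(3, 5, 6) = 6
root (Uma): min(8, 9, 6) = 6

6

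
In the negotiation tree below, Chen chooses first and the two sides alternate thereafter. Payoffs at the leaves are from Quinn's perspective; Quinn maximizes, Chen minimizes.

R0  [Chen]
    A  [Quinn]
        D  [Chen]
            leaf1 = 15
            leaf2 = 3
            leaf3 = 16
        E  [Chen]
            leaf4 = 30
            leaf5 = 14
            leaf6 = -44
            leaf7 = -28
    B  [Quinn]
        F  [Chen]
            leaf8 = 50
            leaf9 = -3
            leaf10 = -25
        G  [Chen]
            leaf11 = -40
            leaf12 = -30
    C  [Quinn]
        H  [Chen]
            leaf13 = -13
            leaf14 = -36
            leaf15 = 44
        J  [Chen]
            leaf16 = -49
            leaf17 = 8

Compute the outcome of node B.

F (Chen): min(50, -3, -25) = -25
G (Chen): min(-40, -30) = -40
B (Quinn): max(-25, -40) = -25

-25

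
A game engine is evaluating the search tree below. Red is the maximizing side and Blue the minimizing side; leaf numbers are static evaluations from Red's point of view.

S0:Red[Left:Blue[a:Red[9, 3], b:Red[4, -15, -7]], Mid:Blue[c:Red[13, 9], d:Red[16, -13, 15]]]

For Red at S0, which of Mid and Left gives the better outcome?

Mid

c (Red): max(13, 9) = 13
d (Red): max(16, -13, 15) = 16
Mid (Blue): min(13, 16) = 13
a (Red): max(9, 3) = 9
b (Red): max(4, -15, -7) = 4
Left (Blue): min(9, 4) = 4
Red prefers the higher value; Mid=13, Left=4. Mid is better since 13 > 4.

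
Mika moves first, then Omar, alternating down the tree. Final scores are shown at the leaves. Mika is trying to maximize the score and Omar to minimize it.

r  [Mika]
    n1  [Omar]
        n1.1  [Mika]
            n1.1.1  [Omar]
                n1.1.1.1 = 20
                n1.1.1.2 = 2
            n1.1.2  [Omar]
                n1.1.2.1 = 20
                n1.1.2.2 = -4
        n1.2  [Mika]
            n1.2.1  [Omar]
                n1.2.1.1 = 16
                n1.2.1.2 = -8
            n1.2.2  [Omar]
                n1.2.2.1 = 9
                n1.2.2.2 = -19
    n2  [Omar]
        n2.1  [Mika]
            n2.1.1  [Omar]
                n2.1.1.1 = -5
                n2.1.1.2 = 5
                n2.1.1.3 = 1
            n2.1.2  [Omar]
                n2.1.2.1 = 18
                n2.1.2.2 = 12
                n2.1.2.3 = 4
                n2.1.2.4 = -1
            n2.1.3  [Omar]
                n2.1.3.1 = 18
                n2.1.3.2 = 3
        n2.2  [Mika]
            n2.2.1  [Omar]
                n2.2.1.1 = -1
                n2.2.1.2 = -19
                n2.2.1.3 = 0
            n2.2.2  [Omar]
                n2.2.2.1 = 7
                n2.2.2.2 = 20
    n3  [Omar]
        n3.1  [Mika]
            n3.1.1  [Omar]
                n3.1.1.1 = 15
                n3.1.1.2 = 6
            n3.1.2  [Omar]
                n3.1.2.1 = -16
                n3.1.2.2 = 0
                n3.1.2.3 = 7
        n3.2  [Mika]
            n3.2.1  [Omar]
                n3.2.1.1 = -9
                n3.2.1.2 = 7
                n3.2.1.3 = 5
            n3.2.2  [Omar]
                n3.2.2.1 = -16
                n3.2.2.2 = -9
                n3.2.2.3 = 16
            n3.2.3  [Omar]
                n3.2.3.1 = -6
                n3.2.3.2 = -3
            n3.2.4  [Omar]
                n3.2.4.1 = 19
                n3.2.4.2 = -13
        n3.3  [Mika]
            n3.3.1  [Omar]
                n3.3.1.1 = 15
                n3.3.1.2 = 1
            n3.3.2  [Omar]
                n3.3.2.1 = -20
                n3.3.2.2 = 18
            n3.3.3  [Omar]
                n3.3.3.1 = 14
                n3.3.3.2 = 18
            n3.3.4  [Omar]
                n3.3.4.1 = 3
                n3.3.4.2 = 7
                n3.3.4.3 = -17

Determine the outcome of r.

3

n1.1.1 (Omar): min(20, 2) = 2
n1.1.2 (Omar): min(20, -4) = -4
n1.1 (Mika): max(2, -4) = 2
n1.2.1 (Omar): min(16, -8) = -8
n1.2.2 (Omar): min(9, -19) = -19
n1.2 (Mika): max(-8, -19) = -8
n1 (Omar): min(2, -8) = -8
n2.1.1 (Omar): min(-5, 5, 1) = -5
n2.1.2 (Omar): min(18, 12, 4, -1) = -1
n2.1.3 (Omar): min(18, 3) = 3
n2.1 (Mika): max(-5, -1, 3) = 3
n2.2.1 (Omar): min(-1, -19, 0) = -19
n2.2.2 (Omar): min(7, 20) = 7
n2.2 (Mika): max(-19, 7) = 7
n2 (Omar): min(3, 7) = 3
n3.1.1 (Omar): min(15, 6) = 6
n3.1.2 (Omar): min(-16, 0, 7) = -16
n3.1 (Mika): max(6, -16) = 6
n3.2.1 (Omar): min(-9, 7, 5) = -9
n3.2.2 (Omar): min(-16, -9, 16) = -16
n3.2.3 (Omar): min(-6, -3) = -6
n3.2.4 (Omar): min(19, -13) = -13
n3.2 (Mika): max(-9, -16, -6, -13) = -6
n3.3.1 (Omar): min(15, 1) = 1
n3.3.2 (Omar): min(-20, 18) = -20
n3.3.3 (Omar): min(14, 18) = 14
n3.3.4 (Omar): min(3, 7, -17) = -17
n3.3 (Mika): max(1, -20, 14, -17) = 14
n3 (Omar): min(6, -6, 14) = -6
r (Mika): max(-8, 3, -6) = 3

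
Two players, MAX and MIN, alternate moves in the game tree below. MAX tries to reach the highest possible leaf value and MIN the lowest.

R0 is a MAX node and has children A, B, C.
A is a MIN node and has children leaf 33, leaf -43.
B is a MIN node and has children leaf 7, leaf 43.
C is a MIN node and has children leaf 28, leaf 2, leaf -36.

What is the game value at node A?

A (MIN): min(33, -43) = -43

-43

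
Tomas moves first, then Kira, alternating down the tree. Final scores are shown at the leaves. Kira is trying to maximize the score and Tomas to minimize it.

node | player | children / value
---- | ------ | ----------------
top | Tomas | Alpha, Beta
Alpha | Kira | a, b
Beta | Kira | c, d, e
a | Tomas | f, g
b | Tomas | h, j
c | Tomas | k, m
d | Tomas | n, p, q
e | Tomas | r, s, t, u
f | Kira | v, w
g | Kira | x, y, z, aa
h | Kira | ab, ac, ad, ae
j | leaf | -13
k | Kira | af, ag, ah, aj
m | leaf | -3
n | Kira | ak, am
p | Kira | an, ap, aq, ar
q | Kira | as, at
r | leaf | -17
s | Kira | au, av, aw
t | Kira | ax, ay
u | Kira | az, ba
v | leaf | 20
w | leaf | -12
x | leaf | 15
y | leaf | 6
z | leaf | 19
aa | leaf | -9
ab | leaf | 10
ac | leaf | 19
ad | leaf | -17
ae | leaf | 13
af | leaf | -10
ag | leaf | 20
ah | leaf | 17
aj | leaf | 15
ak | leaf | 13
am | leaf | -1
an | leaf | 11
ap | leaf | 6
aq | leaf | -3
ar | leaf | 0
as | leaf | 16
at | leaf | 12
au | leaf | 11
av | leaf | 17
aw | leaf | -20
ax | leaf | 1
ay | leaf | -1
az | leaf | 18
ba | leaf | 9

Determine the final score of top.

11

f (Kira): max(20, -12) = 20
g (Kira): max(15, 6, 19, -9) = 19
a (Tomas): min(20, 19) = 19
h (Kira): max(10, 19, -17, 13) = 19
b (Tomas): min(19, -13) = -13
Alpha (Kira): max(19, -13) = 19
k (Kira): max(-10, 20, 17, 15) = 20
c (Tomas): min(20, -3) = -3
n (Kira): max(13, -1) = 13
p (Kira): max(11, 6, -3, 0) = 11
q (Kira): max(16, 12) = 16
d (Tomas): min(13, 11, 16) = 11
s (Kira): max(11, 17, -20) = 17
t (Kira): max(1, -1) = 1
u (Kira): max(18, 9) = 18
e (Tomas): min(-17, 17, 1, 18) = -17
Beta (Kira): max(-3, 11, -17) = 11
top (Tomas): min(19, 11) = 11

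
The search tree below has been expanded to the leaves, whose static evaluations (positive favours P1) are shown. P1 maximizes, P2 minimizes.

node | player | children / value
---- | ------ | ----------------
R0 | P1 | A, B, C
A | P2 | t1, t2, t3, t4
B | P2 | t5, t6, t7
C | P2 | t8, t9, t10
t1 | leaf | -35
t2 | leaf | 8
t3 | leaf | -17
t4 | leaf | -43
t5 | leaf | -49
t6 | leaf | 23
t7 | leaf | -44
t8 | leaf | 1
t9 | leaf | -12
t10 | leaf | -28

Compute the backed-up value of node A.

A (P2): min(-35, 8, -17, -43) = -43

-43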